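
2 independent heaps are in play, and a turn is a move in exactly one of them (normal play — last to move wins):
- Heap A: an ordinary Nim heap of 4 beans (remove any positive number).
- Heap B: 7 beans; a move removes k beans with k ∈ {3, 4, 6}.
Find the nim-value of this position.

Heap A is a plain Nim heap of size 4, so its Grundy value is 4.
Grundy values for heap B (subtraction set {3, 4, 6}):
k:     0  1  2  3  4  5  6  7
g(k):  0  0  0  1  1  1  2  2
So g(7) = 2.
The value of a disjunctive sum is the nim-sum of the parts.
Combined value = 4 ⊕ 2 = 6.

6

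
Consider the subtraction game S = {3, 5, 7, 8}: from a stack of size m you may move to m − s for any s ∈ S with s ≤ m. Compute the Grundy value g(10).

3

Compute g(0), g(1), … for moves {3, 5, 7, 8}:
k:     0  1  2  3  4  5  6  7  8  9 10
g(k):  0  0  0  1  1  1  2  2  2  3  3
So g(10) = 3.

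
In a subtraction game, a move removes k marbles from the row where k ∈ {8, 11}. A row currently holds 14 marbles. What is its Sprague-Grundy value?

Compute g(0), g(1), … for moves {8, 11}:
k:     0  1  2  3  4  5  6  7  8  9 10 11 12 13 14
g(k):  0  0  0  0  0  0  0  0  1  1  1  1  1  1  1
So g(14) = 1.

1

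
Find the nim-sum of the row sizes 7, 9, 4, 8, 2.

Nim-sum: 7 XOR 9 XOR 4 XOR 8 XOR 2 = 0.

0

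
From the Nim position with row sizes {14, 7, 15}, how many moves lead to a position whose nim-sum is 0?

Nim-sum: 14 ^ 7 ^ 15 = 6.
The overall nim-sum is X = 6. A row of size p has a winning move iff p XOR X < p (reduce it to p XOR X).
  14: 14 XOR 6 = 8 < 14 — winning move (to 8).
  7: 7 XOR 6 = 1 < 7 — winning move (to 1).
  15: 15 XOR 6 = 9 < 15 — winning move (to 9).
That gives 3 winning moves.

3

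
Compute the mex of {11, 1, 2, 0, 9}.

The values 0, 1, 2 are all present; 3 is the first non-negative integer missing from the set.

3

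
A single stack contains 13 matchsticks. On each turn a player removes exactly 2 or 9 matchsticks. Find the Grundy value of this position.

1

Compute g(0), g(1), … for moves {2, 9}:
g(0) = mex{} = 0
g(1) = mex{} = 0
g(2) = mex{0} = 1
g(3) = mex{0} = 1
g(4) = mex{1} = 0
g(5) = mex{1} = 0
g(6) = mex{0} = 1
g(7) = mex{0} = 1
g(8) = mex{1} = 0
g(9) = mex{0,1} = 2
g(10) = mex{0} = 1
g(11) = mex{1,2} = 0
g(12) = mex{1} = 0
g(13) = mex{0} = 1
So g(13) = 1.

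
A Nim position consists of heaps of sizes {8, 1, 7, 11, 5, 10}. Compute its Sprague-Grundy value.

Write each in binary and XOR column by column:
  1000  (8)
  0001  (1)
  0111  (7)
  1011  (11)
  0101  (5)
  1010  (10)
  ----
  1010  (10)

10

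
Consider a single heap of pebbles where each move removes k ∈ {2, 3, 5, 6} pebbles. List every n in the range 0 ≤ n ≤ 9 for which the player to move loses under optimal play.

0, 1, 8, 9

Compute g(0), g(1), … for moves {2, 3, 5, 6}:
g(0) = mex{} = 0
g(1) = mex{} = 0
g(2) = mex{0} = 1
g(3) = mex{0} = 1
g(4) = mex{0,1} = 2
g(5) = mex{0,1} = 2
g(6) = mex{0,1,2} = 3
g(7) = mex{0,1,2} = 3
g(8) = mex{1,2,3} = 0
g(9) = mex{1,2,3} = 0
The P-positions (g = 0) in 0..9 are 0, 1, 8, 9.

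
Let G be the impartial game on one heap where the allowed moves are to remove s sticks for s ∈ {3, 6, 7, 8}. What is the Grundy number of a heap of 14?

1

Grundy values for subtraction set {3, 6, 7, 8}:
k:     0  1  2  3  4  5  6  7  8  9 10 11 12 13 14
g(k):  0  0  0  1  1  1  2  2  2  3  3  0  0  0  1
So g(14) = 1.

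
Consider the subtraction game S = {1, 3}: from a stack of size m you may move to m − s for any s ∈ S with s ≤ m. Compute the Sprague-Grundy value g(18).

0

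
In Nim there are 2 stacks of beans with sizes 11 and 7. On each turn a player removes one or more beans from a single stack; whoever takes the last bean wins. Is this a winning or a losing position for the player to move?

Winning position

Nim-sum: 11 ^ 7 = 12.
The nim-sum is 12 ≠ 0, so this is an N-position: the player to move can win.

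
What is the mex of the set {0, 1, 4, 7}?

2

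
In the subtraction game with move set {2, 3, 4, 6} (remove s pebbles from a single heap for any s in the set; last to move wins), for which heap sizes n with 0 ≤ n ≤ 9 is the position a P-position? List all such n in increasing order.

0, 1, 8, 9

Grundy values for subtraction set {2, 3, 4, 6}:
g(0) = mex{} = 0
g(1) = mex{} = 0
g(2) = mex{0} = 1
g(3) = mex{0} = 1
g(4) = mex{0,1} = 2
g(5) = mex{0,1} = 2
g(6) = mex{0,1,2} = 3
g(7) = mex{0,1,2} = 3
g(8) = mex{1,2,3} = 0
g(9) = mex{1,2,3} = 0
The P-positions (g = 0) in 0..9 are 0, 1, 8, 9.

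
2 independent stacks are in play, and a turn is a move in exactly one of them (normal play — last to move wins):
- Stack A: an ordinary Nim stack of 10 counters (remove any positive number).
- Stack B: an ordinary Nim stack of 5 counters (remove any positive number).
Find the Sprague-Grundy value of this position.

15

Stack A is a plain Nim stack of size 10, so its Grundy value is 10.
Stack B is a plain Nim stack of size 5, so its Grundy value is 5.
By the Sprague-Grundy theorem, the Grundy value of a sum of independent games is the XOR of the component values.
Combined value = 10 XOR 5 = 15.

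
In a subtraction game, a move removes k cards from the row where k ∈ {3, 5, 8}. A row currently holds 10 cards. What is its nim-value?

3

Compute g(0), g(1), … for moves {3, 5, 8}:
g(0) = mex{} = 0
g(1) = mex{} = 0
g(2) = mex{} = 0
g(3) = mex{0} = 1
g(4) = mex{0} = 1
g(5) = mex{0} = 1
g(6) = mex{0,1} = 2
g(7) = mex{0,1} = 2
g(8) = mex{0,1} = 2
g(9) = mex{0,1,2} = 3
g(10) = mex{0,1,2} = 3
So g(10) = 3.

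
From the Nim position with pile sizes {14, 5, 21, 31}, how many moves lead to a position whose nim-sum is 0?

3

Write each in binary and XOR column by column:
  01110  (14)
  00101  (5)
  10101  (21)
  11111  (31)
  -----
  00001  (1)
The overall nim-sum is X = 1. A pile of size p has a winning move iff p XOR X < p (reduce it to p XOR X).
  14: 14 XOR 1 = 15 ≥ 14 — no move.
  5: 5 XOR 1 = 4 < 5 — winning move (to 4).
  21: 21 XOR 1 = 20 < 21 — winning move (to 20).
  31: 31 XOR 1 = 30 < 31 — winning move (to 30).
That gives 3 winning moves.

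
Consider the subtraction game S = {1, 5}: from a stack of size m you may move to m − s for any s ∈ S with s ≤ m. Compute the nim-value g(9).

1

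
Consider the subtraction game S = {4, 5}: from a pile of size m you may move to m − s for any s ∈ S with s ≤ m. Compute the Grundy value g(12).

0

Grundy values for subtraction set {4, 5}:
k:     0  1  2  3  4  5  6  7  8  9 10 11 12
g(k):  0  0  0  0  1  1  1  1  2  0  0  0  0
So g(12) = 0.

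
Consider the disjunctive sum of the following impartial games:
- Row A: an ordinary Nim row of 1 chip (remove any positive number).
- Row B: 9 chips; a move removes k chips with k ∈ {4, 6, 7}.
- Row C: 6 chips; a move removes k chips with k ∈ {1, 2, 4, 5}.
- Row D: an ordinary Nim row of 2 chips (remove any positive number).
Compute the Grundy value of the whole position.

Row A is a plain Nim row of size 1, so its Grundy value is 1.
For row B, compute g(0), g(1), … with moves {4, 6, 7}:
k:     0  1  2  3  4  5  6  7  8  9
g(k):  0  0  0  0  1  1  1  1  2  2
So g(9) = 2.
Grundy values for row C (subtraction set {1, 2, 4, 5}):
g(0) = mex{} = 0
g(1) = mex{0} = 1
g(2) = mex{0,1} = 2
g(3) = mex{1,2} = 0
g(4) = mex{0,2} = 1
g(5) = mex{0,1} = 2
g(6) = mex{1,2} = 0
So g(6) = 0.
Row D is a plain Nim row of size 2, so its Grundy value is 2.
The value of a disjunctive sum is the nim-sum of the parts.
Combined value = 1 XOR 2 XOR 0 XOR 2 = 1.

1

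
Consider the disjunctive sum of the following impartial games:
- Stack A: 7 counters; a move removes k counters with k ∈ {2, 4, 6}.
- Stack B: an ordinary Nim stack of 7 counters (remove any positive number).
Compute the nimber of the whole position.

Grundy values for stack A (subtraction set {2, 4, 6}):
k:     0  1  2  3  4  5  6  7
g(k):  0  0  1  1  2  2  3  3
So g(7) = 3.
Stack B is a plain Nim stack of size 7, so its Grundy value is 7.
By the Sprague-Grundy theorem, the Grundy value of a sum of independent games is the XOR of the component values.
Combined value = 3 XOR 7 = 4.

4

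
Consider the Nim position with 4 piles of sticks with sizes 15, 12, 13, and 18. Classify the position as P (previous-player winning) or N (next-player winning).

N-position

Nim-sum: 15 ^ 12 ^ 13 ^ 18 = 28.
The nim-sum is 28 ≠ 0, so this is an N-position: the player to move can win.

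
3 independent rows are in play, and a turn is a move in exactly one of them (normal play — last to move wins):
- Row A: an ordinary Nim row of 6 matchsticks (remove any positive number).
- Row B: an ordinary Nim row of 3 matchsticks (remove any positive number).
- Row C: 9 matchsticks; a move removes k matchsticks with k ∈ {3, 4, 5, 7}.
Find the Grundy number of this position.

6

Row A is a plain Nim row of size 6, so its Grundy value is 6.
Row B is a plain Nim row of size 3, so its Grundy value is 3.
Build the Grundy sequence for row C with g(k) = mex{g(k−s) : s ∈ {3, 4, 5, 7}, s ≤ k}:
g(0) = mex{} = 0
g(1) = mex{} = 0
g(2) = mex{} = 0
g(3) = mex{0} = 1
g(4) = mex{0} = 1
g(5) = mex{0} = 1
g(6) = mex{0,1} = 2
g(7) = mex{0,1} = 2
g(8) = mex{0,1} = 2
g(9) = mex{0,1,2} = 3
So g(9) = 3.
By the Sprague-Grundy theorem, the Grundy value of a sum of independent games is the XOR of the component values.
Combined value = 6 XOR 3 XOR 3 = 6.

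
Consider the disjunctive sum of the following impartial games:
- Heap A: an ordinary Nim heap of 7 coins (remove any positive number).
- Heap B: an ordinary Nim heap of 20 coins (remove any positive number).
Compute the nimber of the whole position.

Heap A is a plain Nim heap of size 7, so its Grundy value is 7.
Heap B is a plain Nim heap of size 20, so its Grundy value is 20.
By the Sprague-Grundy theorem, the Grundy value of a sum of independent games is the XOR of the component values.
Combined value = 7 XOR 20 = 19.

19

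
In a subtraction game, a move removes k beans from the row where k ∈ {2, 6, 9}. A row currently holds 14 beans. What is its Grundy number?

Build the Grundy sequence with g(k) = mex{g(k−s) : s ∈ {2, 6, 9}, s ≤ k}:
k:     0  1  2  3  4  5  6  7  8  9 10 11 12 13 14
g(k):  0  0  1  1  0  0  1  1  0  2  1  3  0  2  1
So g(14) = 1.

1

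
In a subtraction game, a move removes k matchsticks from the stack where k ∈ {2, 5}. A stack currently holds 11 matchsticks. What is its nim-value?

Build the Grundy sequence with g(k) = mex{g(k−s) : s ∈ {2, 5}, s ≤ k}:
g(0) = mex{} = 0
g(1) = mex{} = 0
g(2) = mex{0} = 1
g(3) = mex{0} = 1
g(4) = mex{1} = 0
g(5) = mex{0,1} = 2
g(6) = mex{0} = 1
g(7) = mex{1,2} = 0
g(8) = mex{1} = 0
g(9) = mex{0} = 1
g(10) = mex{0,2} = 1
g(11) = mex{1} = 0
So g(11) = 0.

0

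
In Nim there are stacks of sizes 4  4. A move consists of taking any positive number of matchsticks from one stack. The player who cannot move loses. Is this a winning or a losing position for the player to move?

Losing position

Compute the nim-sum pairwise:
4 XOR 4 = 0
The nim-sum is 0, so this is a P-position: the player to move is in a losing position under optimal play.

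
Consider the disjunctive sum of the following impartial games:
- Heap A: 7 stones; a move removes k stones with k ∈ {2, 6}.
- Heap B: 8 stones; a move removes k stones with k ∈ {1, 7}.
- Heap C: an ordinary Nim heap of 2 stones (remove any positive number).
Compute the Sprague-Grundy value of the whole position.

For heap A, compute g(0), g(1), … with moves {2, 6}:
k:     0  1  2  3  4  5  6  7
g(k):  0  0  1  1  0  0  1  1
So g(7) = 1.
Build the Grundy sequence for heap B with g(k) = mex{g(k−s) : s ∈ {1, 7}, s ≤ k}:
g(0) = mex{} = 0
g(1) = mex{0} = 1
g(2) = mex{1} = 0
g(3) = mex{0} = 1
g(4) = mex{1} = 0
g(5) = mex{0} = 1
g(6) = mex{1} = 0
g(7) = mex{0} = 1
g(8) = mex{1} = 0
So g(8) = 0.
Heap C is a plain Nim heap of size 2, so its Grundy value is 2.
By the Sprague-Grundy theorem, the Grundy value of a sum of independent games is the XOR of the component values.
Combined value = 1 ⊕ 0 ⊕ 2 = 3.

3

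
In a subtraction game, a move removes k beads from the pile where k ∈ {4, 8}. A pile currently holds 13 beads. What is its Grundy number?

0

Compute g(0), g(1), … for moves {4, 8}:
g(0) = mex{} = 0
g(1) = mex{} = 0
g(2) = mex{} = 0
g(3) = mex{} = 0
g(4) = mex{0} = 1
g(5) = mex{0} = 1
g(6) = mex{0} = 1
g(7) = mex{0} = 1
g(8) = mex{0,1} = 2
g(9) = mex{0,1} = 2
g(10) = mex{0,1} = 2
g(11) = mex{0,1} = 2
g(12) = mex{1,2} = 0
g(13) = mex{1,2} = 0
So g(13) = 0.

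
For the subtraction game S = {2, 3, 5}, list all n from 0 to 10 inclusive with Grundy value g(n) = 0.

0, 1, 7, 8

Compute g(0), g(1), … for moves {2, 3, 5}:
k:     0  1  2  3  4  5  6  7  8  9 10
g(k):  0  0  1  1  2  2  3  0  0  1  1
The P-positions (g = 0) in 0..10 are 0, 1, 7, 8.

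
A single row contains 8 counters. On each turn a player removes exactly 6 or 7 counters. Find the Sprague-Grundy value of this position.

1

Compute g(0), g(1), … for moves {6, 7}:
k:     0  1  2  3  4  5  6  7  8
g(k):  0  0  0  0  0  0  1  1  1
So g(8) = 1.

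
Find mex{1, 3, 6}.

0

0 is not in the set, so the mex is 0.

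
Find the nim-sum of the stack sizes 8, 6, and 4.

10

Write each in binary and XOR column by column:
  1000  (8)
  0110  (6)
  0100  (4)
  ----
  1010  (10)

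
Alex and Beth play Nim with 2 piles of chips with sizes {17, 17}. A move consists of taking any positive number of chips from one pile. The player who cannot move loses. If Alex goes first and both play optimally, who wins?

Nim-sum: 17 ⊕ 17 = 0.
The nim-sum is 0, so this is a P-position: the player to move is in a losing position under optimal play; Alex is about to move from it and so loses — Beth wins.

Beth wins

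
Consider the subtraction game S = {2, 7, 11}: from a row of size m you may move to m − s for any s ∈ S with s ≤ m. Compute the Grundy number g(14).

0

Build the Grundy sequence with g(k) = mex{g(k−s) : s ∈ {2, 7, 11}, s ≤ k}:
g(0) = mex{} = 0
g(1) = mex{} = 0
g(2) = mex{0} = 1
g(3) = mex{0} = 1
g(4) = mex{1} = 0
g(5) = mex{1} = 0
g(6) = mex{0} = 1
g(7) = mex{0} = 1
g(8) = mex{0,1} = 2
g(9) = mex{1} = 0
g(10) = mex{1,2} = 0
g(11) = mex{0} = 1
g(12) = mex{0} = 1
g(13) = mex{1} = 0
g(14) = mex{1} = 0
So g(14) = 0.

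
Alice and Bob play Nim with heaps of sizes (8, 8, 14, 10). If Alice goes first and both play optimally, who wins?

Alice wins

Compute the nim-sum pairwise:
8 XOR 8 = 0
0 XOR 14 = 14
14 XOR 10 = 4
The nim-sum is 4 ≠ 0, so this is an N-position: the player to move can win; Alice has a winning move.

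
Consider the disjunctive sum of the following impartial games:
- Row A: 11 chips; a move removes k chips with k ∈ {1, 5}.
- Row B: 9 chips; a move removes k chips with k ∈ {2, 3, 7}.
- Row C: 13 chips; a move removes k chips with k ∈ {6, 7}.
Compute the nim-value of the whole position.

3

Build the Grundy sequence for row A with g(k) = mex{g(k−s) : s ∈ {1, 5}, s ≤ k}:
g(0) = mex{} = 0
g(1) = mex{0} = 1
g(2) = mex{1} = 0
g(3) = mex{0} = 1
g(4) = mex{1} = 0
g(5) = mex{0} = 1
g(6) = mex{1} = 0
g(7) = mex{0} = 1
g(8) = mex{1} = 0
g(9) = mex{0} = 1
g(10) = mex{1} = 0
g(11) = mex{0} = 1
So g(11) = 1.
Build the Grundy sequence for row B with g(k) = mex{g(k−s) : s ∈ {2, 3, 7}, s ≤ k}:
k:     0  1  2  3  4  5  6  7  8  9
g(k):  0  0  1  1  2  0  0  1  1  2
So g(9) = 2.
Build the Grundy sequence for row C with g(k) = mex{g(k−s) : s ∈ {6, 7}, s ≤ k}:
g(0) = mex{} = 0
g(1) = mex{} = 0
g(2) = mex{} = 0
g(3) = mex{} = 0
g(4) = mex{} = 0
g(5) = mex{} = 0
g(6) = mex{0} = 1
g(7) = mex{0} = 1
g(8) = mex{0} = 1
g(9) = mex{0} = 1
g(10) = mex{0} = 1
g(11) = mex{0} = 1
g(12) = mex{0,1} = 2
g(13) = mex{1} = 0
So g(13) = 0.
By the Sprague-Grundy theorem, the Grundy value of a sum of independent games is the XOR of the component values.
Combined value = 1 XOR 2 XOR 0 = 3.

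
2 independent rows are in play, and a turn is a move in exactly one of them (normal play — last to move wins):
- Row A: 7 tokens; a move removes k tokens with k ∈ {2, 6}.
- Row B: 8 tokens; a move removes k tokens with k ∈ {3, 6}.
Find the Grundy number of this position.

3

Grundy values for row A (subtraction set {2, 6}):
g(0) = mex{} = 0
g(1) = mex{} = 0
g(2) = mex{0} = 1
g(3) = mex{0} = 1
g(4) = mex{1} = 0
g(5) = mex{1} = 0
g(6) = mex{0} = 1
g(7) = mex{0} = 1
So g(7) = 1.
Grundy values for row B (subtraction set {3, 6}):
g(0) = mex{} = 0
g(1) = mex{} = 0
g(2) = mex{} = 0
g(3) = mex{0} = 1
g(4) = mex{0} = 1
g(5) = mex{0} = 1
g(6) = mex{0,1} = 2
g(7) = mex{0,1} = 2
g(8) = mex{0,1} = 2
So g(8) = 2.
The value of a disjunctive sum is the nim-sum of the parts.
Combined value = 1 ⊕ 2 = 3.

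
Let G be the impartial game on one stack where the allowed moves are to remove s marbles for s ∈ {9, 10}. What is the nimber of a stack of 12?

Compute g(0), g(1), … for moves {9, 10}:
k:     0  1  2  3  4  5  6  7  8  9 10 11 12
g(k):  0  0  0  0  0  0  0  0  0  1  1  1  1
So g(12) = 1.

1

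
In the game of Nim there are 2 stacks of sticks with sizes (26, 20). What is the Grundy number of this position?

In binary:
  11010  (26)
  10100  (20)
  -----
  01110  (14)

14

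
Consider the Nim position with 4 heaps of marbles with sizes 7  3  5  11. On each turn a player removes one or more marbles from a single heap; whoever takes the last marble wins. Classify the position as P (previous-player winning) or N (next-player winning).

N-position

Compute the nim-sum pairwise:
7 ^ 3 = 4
4 ^ 5 = 1
1 ^ 11 = 10
The nim-sum is 10 ≠ 0, so this is an N-position: the player to move can win.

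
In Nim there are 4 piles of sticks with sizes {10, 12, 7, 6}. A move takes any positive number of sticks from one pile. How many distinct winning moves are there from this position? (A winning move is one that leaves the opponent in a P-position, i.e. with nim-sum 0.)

3

Nim-sum: 10 ^ 12 ^ 7 ^ 6 = 7.
The overall nim-sum is X = 7. A pile of size p has a winning move iff p XOR X < p (reduce it to p XOR X).
  10: 10 XOR 7 = 13 ≥ 10 — no move.
  12: 12 XOR 7 = 11 < 12 — winning move (to 11).
  7: 7 XOR 7 = 0 < 7 — winning move (to 0).
  6: 6 XOR 7 = 1 < 6 — winning move (to 1).
That gives 3 winning moves.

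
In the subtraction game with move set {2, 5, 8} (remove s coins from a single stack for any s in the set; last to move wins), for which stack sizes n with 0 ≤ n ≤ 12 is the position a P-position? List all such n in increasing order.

0, 1, 4, 7, 10, 11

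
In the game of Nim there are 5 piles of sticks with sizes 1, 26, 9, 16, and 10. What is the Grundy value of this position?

8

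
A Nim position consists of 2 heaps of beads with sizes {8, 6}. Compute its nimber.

14

Nim-sum: 8 XOR 6 = 14.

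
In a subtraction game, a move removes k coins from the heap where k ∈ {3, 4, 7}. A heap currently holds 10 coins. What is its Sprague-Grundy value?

0

Compute g(0), g(1), … for moves {3, 4, 7}:
g(0) = mex{} = 0
g(1) = mex{} = 0
g(2) = mex{} = 0
g(3) = mex{0} = 1
g(4) = mex{0} = 1
g(5) = mex{0} = 1
g(6) = mex{0,1} = 2
g(7) = mex{0,1} = 2
g(8) = mex{0,1} = 2
g(9) = mex{0,1,2} = 3
g(10) = mex{1,2} = 0
So g(10) = 0.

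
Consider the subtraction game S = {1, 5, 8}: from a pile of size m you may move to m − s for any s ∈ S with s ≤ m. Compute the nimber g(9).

Build the Grundy sequence with g(k) = mex{g(k−s) : s ∈ {1, 5, 8}, s ≤ k}:
g(0) = mex{} = 0
g(1) = mex{0} = 1
g(2) = mex{1} = 0
g(3) = mex{0} = 1
g(4) = mex{1} = 0
g(5) = mex{0} = 1
g(6) = mex{1} = 0
g(7) = mex{0} = 1
g(8) = mex{0,1} = 2
g(9) = mex{0,1,2} = 3
So g(9) = 3.

3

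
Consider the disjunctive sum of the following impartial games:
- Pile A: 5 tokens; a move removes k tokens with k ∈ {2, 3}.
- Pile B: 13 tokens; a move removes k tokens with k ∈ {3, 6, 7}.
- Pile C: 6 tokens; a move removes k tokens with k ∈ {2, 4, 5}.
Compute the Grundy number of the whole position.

Grundy values for pile A (subtraction set {2, 3}):
g(0) = mex{} = 0
g(1) = mex{} = 0
g(2) = mex{0} = 1
g(3) = mex{0} = 1
g(4) = mex{0,1} = 2
g(5) = mex{1} = 0
So g(5) = 0.
Grundy values for pile B (subtraction set {3, 6, 7}):
g(0) = mex{} = 0
g(1) = mex{} = 0
g(2) = mex{} = 0
g(3) = mex{0} = 1
g(4) = mex{0} = 1
g(5) = mex{0} = 1
g(6) = mex{0,1} = 2
g(7) = mex{0,1} = 2
g(8) = mex{0,1} = 2
g(9) = mex{0,1,2} = 3
g(10) = mex{1,2} = 0
g(11) = mex{1,2} = 0
g(12) = mex{1,2,3} = 0
g(13) = mex{0,2} = 1
So g(13) = 1.
Grundy values for pile C (subtraction set {2, 4, 5}):
k:     0  1  2  3  4  5  6
g(k):  0  0  1  1  2  2  3
So g(6) = 3.
The value of a disjunctive sum is the nim-sum of the parts.
Combined value = 0 ⊕ 1 ⊕ 3 = 2.

2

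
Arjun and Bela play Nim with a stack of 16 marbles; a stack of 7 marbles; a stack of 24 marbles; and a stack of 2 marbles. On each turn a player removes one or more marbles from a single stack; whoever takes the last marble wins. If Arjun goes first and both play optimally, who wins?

Arjun wins

Nim-sum: 16 ^ 7 ^ 24 ^ 2 = 13.
The nim-sum is 13 ≠ 0, so this is an N-position: the player to move can win; Arjun has a winning move.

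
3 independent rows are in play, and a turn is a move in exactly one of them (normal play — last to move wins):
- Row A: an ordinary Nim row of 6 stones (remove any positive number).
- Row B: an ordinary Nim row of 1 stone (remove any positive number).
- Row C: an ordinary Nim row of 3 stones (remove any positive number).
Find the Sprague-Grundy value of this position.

4

Row A is a plain Nim row of size 6, so its Grundy value is 6.
Row B is a plain Nim row of size 1, so its Grundy value is 1.
Row C is a plain Nim row of size 3, so its Grundy value is 3.
By the Sprague-Grundy theorem, the Grundy value of a sum of independent games is the XOR of the component values.
Combined value = 6 ⊕ 1 ⊕ 3 = 4.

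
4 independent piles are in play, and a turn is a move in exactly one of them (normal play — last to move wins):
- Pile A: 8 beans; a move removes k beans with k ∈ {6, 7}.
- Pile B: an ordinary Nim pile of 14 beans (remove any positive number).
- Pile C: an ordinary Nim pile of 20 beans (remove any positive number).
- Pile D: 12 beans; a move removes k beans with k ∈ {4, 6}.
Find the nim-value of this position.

27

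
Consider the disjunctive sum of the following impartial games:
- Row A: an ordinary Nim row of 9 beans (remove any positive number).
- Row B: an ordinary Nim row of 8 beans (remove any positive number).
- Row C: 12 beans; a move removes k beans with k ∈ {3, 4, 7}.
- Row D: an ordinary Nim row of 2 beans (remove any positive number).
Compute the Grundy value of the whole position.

Row A is a plain Nim row of size 9, so its Grundy value is 9.
Row B is a plain Nim row of size 8, so its Grundy value is 8.
For row C, compute g(0), g(1), … with moves {3, 4, 7}:
k:     0  1  2  3  4  5  6  7  8  9 10 11 12
g(k):  0  0  0  1  1  1  2  2  2  3  0  0  0
So g(12) = 0.
Row D is a plain Nim row of size 2, so its Grundy value is 2.
By the Sprague-Grundy theorem, the Grundy value of a sum of independent games is the XOR of the component values.
Combined value = 9 ⊕ 8 ⊕ 0 ⊕ 2 = 3.

3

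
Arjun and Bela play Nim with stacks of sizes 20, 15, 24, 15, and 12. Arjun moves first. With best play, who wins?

Bela wins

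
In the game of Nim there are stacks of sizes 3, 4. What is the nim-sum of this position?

7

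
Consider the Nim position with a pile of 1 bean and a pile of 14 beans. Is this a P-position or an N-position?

N-position

In binary:
  0001  (1)
  1110  (14)
  ----
  1111  (15)
The nim-sum is 15 ≠ 0, so this is an N-position: the player to move can win.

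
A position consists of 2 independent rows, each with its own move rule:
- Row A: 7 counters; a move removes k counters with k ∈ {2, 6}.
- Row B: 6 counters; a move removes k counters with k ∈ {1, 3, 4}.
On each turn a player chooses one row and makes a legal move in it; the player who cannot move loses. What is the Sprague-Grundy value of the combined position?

For row A, compute g(0), g(1), … with moves {2, 6}:
g(0) = mex{} = 0
g(1) = mex{} = 0
g(2) = mex{0} = 1
g(3) = mex{0} = 1
g(4) = mex{1} = 0
g(5) = mex{1} = 0
g(6) = mex{0} = 1
g(7) = mex{0} = 1
So g(7) = 1.
For row B, compute g(0), g(1), … with moves {1, 3, 4}:
k:     0  1  2  3  4  5  6
g(k):  0  1  0  1  2  3  2
So g(6) = 2.
The value of a disjunctive sum is the nim-sum of the parts.
Combined value = 1 XOR 2 = 3.

3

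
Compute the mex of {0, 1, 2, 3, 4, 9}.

5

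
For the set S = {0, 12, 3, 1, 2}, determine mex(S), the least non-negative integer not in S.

4

The values 0, 1, 2, 3 are all present; 4 is the first non-negative integer missing from the set.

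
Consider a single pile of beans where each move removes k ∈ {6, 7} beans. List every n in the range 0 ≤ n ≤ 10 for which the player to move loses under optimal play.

0, 1, 2, 3, 4, 5

Build the Grundy sequence with g(k) = mex{g(k−s) : s ∈ {6, 7}, s ≤ k}:
k:     0  1  2  3  4  5  6  7  8  9 10
g(k):  0  0  0  0  0  0  1  1  1  1  1
The P-positions (g = 0) in 0..10 are 0, 1, 2, 3, 4, 5.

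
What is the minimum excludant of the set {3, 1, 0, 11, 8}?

2

The values 0, 1 are all present; 2 is the first non-negative integer missing from the set.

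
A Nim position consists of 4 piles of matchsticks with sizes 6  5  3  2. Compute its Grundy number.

Nim-sum: 6 XOR 5 XOR 3 XOR 2 = 2.

2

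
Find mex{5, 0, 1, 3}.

2

The values 0, 1 are all present; 2 is the first non-negative integer missing from the set.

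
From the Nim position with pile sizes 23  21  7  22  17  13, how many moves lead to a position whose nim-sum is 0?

Bitwise XOR of the heap sizes:
  10111  (23)
  10101  (21)
  00111  (7)
  10110  (22)
  10001  (17)
  01101  (13)
  -----
  01111  (15)
The overall nim-sum is X = 15. A pile of size p has a winning move iff p XOR X < p (reduce it to p XOR X).
  23: 23 XOR 15 = 24 ≥ 23 — no move.
  21: 21 XOR 15 = 26 ≥ 21 — no move.
  7: 7 XOR 15 = 8 ≥ 7 — no move.
  22: 22 XOR 15 = 25 ≥ 22 — no move.
  17: 17 XOR 15 = 30 ≥ 17 — no move.
  13: 13 XOR 15 = 2 < 13 — winning move (to 2).
That gives 1 winning move.

1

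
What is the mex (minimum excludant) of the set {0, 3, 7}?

1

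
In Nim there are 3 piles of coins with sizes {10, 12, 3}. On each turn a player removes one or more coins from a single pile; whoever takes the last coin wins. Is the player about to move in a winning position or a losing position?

Compute the nim-sum pairwise:
10 XOR 12 = 6
6 XOR 3 = 5
The nim-sum is 5 ≠ 0, so this is an N-position: the player to move can win.

Winning position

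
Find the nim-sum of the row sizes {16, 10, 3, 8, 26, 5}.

Nim-sum: 16 ⊕ 10 ⊕ 3 ⊕ 8 ⊕ 26 ⊕ 5 = 14.

14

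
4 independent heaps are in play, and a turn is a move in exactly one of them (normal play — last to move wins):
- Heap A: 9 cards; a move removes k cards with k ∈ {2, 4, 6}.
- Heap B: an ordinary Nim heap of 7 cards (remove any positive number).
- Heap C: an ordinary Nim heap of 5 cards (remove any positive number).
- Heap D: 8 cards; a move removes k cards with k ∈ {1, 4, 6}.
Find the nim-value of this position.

Build the Grundy sequence for heap A with g(k) = mex{g(k−s) : s ∈ {2, 4, 6}, s ≤ k}:
k:     0  1  2  3  4  5  6  7  8  9
g(k):  0  0  1  1  2  2  3  3  0  0
So g(9) = 0.
Heap B is a plain Nim heap of size 7, so its Grundy value is 7.
Heap C is a plain Nim heap of size 5, so its Grundy value is 5.
For heap D, compute g(0), g(1), … with moves {1, 4, 6}:
k:     0  1  2  3  4  5  6  7  8
g(k):  0  1  0  1  2  0  1  0  1
So g(8) = 1.
By the Sprague-Grundy theorem, the Grundy value of a sum of independent games is the XOR of the component values.
Combined value = 0 ⊕ 7 ⊕ 5 ⊕ 1 = 3.

3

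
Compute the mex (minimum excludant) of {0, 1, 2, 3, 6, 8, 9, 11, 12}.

4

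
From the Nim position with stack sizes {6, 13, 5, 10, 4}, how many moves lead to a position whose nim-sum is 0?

Compute the nim-sum pairwise:
6 ^ 13 = 11
11 ^ 5 = 14
14 ^ 10 = 4
4 ^ 4 = 0
The nim-sum is already 0, so every move leaves a nonzero nim-sum — there are no winning moves.

0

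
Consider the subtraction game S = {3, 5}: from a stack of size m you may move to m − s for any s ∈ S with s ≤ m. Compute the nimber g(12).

1

Build the Grundy sequence with g(k) = mex{g(k−s) : s ∈ {3, 5}, s ≤ k}:
k:     0  1  2  3  4  5  6  7  8  9 10 11 12
g(k):  0  0  0  1  1  1  2  2  0  0  0  1  1
So g(12) = 1.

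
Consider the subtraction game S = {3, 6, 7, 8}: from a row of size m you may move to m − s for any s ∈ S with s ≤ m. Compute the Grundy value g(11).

Compute g(0), g(1), … for moves {3, 6, 7, 8}:
g(0) = mex{} = 0
g(1) = mex{} = 0
g(2) = mex{} = 0
g(3) = mex{0} = 1
g(4) = mex{0} = 1
g(5) = mex{0} = 1
g(6) = mex{0,1} = 2
g(7) = mex{0,1} = 2
g(8) = mex{0,1} = 2
g(9) = mex{0,1,2} = 3
g(10) = mex{0,1,2} = 3
g(11) = mex{1,2} = 0
So g(11) = 0.

0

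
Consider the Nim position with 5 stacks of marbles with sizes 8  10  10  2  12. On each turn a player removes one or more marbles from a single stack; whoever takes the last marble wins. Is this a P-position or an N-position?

N-position

Bitwise XOR of the heap sizes:
  1000  (8)
  1010  (10)
  1010  (10)
  0010  (2)
  1100  (12)
  ----
  0110  (6)
The nim-sum is 6 ≠ 0, so this is an N-position: the player to move can win.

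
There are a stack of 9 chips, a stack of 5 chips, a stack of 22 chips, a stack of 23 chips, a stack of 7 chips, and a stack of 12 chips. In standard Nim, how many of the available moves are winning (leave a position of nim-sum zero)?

5

Compute the nim-sum pairwise:
9 ⊕ 5 = 12
12 ⊕ 22 = 26
26 ⊕ 23 = 13
13 ⊕ 7 = 10
10 ⊕ 12 = 6
The overall nim-sum is X = 6. A stack of size p has a winning move iff p XOR X < p (reduce it to p XOR X).
  9: 9 XOR 6 = 15 ≥ 9 — no move.
  5: 5 XOR 6 = 3 < 5 — winning move (to 3).
  22: 22 XOR 6 = 16 < 22 — winning move (to 16).
  23: 23 XOR 6 = 17 < 23 — winning move (to 17).
  7: 7 XOR 6 = 1 < 7 — winning move (to 1).
  12: 12 XOR 6 = 10 < 12 — winning move (to 10).
That gives 5 winning moves.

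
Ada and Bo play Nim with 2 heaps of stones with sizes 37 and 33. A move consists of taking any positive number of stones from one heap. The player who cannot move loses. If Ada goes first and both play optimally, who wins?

Ada wins

Compute the nim-sum pairwise:
37 ^ 33 = 4
The nim-sum is 4 ≠ 0, so this is an N-position: the player to move can win; Ada has a winning move.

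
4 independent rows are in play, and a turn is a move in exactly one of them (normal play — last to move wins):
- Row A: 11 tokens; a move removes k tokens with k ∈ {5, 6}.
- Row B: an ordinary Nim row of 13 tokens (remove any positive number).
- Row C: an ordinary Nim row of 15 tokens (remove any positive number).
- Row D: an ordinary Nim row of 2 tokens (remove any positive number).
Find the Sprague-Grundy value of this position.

Build the Grundy sequence for row A with g(k) = mex{g(k−s) : s ∈ {5, 6}, s ≤ k}:
k:     0  1  2  3  4  5  6  7  8  9 10 11
g(k):  0  0  0  0  0  1  1  1  1  1  2  0
So g(11) = 0.
Row B is a plain Nim row of size 13, so its Grundy value is 13.
Row C is a plain Nim row of size 15, so its Grundy value is 15.
Row D is a plain Nim row of size 2, so its Grundy value is 2.
By the Sprague-Grundy theorem, the Grundy value of a sum of independent games is the XOR of the component values.
Combined value = 0 ⊕ 13 ⊕ 15 ⊕ 2 = 0.

0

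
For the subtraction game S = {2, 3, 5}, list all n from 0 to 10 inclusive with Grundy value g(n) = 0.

0, 1, 7, 8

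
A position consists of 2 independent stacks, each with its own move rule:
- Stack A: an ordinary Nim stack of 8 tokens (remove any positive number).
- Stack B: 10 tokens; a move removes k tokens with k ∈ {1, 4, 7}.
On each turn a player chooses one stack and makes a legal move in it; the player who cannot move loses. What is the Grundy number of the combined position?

Stack A is a plain Nim stack of size 8, so its Grundy value is 8.
Grundy values for stack B (subtraction set {1, 4, 7}):
g(0) = mex{} = 0
g(1) = mex{0} = 1
g(2) = mex{1} = 0
g(3) = mex{0} = 1
g(4) = mex{0,1} = 2
g(5) = mex{1,2} = 0
g(6) = mex{0} = 1
g(7) = mex{0,1} = 2
g(8) = mex{1,2} = 0
g(9) = mex{0} = 1
g(10) = mex{1} = 0
So g(10) = 0.
The value of a disjunctive sum is the nim-sum of the parts.
Combined value = 8 ⊕ 0 = 8.

8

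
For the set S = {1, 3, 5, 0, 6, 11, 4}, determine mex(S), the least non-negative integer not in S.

2

The values 0, 1 are all present; 2 is the first non-negative integer missing from the set.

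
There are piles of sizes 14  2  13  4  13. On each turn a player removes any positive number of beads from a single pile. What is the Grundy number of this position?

8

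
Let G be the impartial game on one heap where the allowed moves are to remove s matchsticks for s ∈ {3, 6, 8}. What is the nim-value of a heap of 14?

Grundy values for subtraction set {3, 6, 8}:
k:     0  1  2  3  4  5  6  7  8  9 10 11 12 13 14
g(k):  0  0  0  1  1  1  2  2  2  3  3  0  0  0  1
So g(14) = 1.

1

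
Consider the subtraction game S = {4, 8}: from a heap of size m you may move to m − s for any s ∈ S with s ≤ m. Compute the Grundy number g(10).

2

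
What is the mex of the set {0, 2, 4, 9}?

1

0 is in the set but 1 is not, so the mex is 1.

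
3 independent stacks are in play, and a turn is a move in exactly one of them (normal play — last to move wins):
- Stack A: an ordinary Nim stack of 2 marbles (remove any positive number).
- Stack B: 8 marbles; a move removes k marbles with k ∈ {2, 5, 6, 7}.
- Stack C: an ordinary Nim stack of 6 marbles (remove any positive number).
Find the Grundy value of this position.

Stack A is a plain Nim stack of size 2, so its Grundy value is 2.
For stack B, compute g(0), g(1), … with moves {2, 5, 6, 7}:
k:     0  1  2  3  4  5  6  7  8
g(k):  0  0  1  1  0  2  1  3  2
So g(8) = 2.
Stack C is a plain Nim stack of size 6, so its Grundy value is 6.
By the Sprague-Grundy theorem, the Grundy value of a sum of independent games is the XOR of the component values.
Combined value = 2 XOR 2 XOR 6 = 6.

6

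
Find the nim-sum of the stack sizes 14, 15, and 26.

Nim-sum: 14 XOR 15 XOR 26 = 27.

27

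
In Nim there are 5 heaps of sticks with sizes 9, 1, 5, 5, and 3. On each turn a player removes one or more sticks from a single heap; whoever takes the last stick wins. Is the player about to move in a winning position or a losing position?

In binary:
  1001  (9)
  0001  (1)
  0101  (5)
  0101  (5)
  0011  (3)
  ----
  1011  (11)
The nim-sum is 11 ≠ 0, so this is an N-position: the player to move can win.

Winning position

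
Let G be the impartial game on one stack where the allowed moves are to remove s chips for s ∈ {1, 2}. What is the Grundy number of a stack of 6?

0

Build the Grundy sequence with g(k) = mex{g(k−s) : s ∈ {1, 2}, s ≤ k}:
g(0) = mex{} = 0
g(1) = mex{0} = 1
g(2) = mex{0,1} = 2
g(3) = mex{1,2} = 0
g(4) = mex{0,2} = 1
g(5) = mex{0,1} = 2
g(6) = mex{1,2} = 0
So g(6) = 0.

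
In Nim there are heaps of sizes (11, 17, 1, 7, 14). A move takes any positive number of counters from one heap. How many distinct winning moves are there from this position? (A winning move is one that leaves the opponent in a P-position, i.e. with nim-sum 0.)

Compute the nim-sum pairwise:
11 XOR 17 = 26
26 XOR 1 = 27
27 XOR 7 = 28
28 XOR 14 = 18
The overall nim-sum is X = 18. A heap of size p has a winning move iff p XOR X < p (reduce it to p XOR X).
  11: 11 XOR 18 = 25 ≥ 11 — no move.
  17: 17 XOR 18 = 3 < 17 — winning move (to 3).
  1: 1 XOR 18 = 19 ≥ 1 — no move.
  7: 7 XOR 18 = 21 ≥ 7 — no move.
  14: 14 XOR 18 = 28 ≥ 14 — no move.
That gives 1 winning move.

1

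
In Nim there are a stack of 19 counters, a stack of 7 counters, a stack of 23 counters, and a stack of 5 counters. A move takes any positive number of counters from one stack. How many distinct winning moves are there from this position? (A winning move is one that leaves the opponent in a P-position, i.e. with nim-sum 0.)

3

Nim-sum: 19 XOR 7 XOR 23 XOR 5 = 6.
The overall nim-sum is X = 6. A stack of size p has a winning move iff p XOR X < p (reduce it to p XOR X).
  19: 19 XOR 6 = 21 ≥ 19 — no move.
  7: 7 XOR 6 = 1 < 7 — winning move (to 1).
  23: 23 XOR 6 = 17 < 23 — winning move (to 17).
  5: 5 XOR 6 = 3 < 5 — winning move (to 3).
That gives 3 winning moves.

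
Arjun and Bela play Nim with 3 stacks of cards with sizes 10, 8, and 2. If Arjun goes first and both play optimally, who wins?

Write each in binary and XOR column by column:
  1010  (10)
  1000  (8)
  0010  (2)
  ----
  0000  (0)
The nim-sum is 0, so this is a P-position: the player to move is in a losing position under optimal play; Arjun is about to move from it and so loses — Bela wins.

Bela wins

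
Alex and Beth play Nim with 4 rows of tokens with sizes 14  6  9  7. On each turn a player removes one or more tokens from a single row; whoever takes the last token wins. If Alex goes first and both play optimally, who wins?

In binary:
  1110  (14)
  0110  (6)
  1001  (9)
  0111  (7)
  ----
  0110  (6)
The nim-sum is 6 ≠ 0, so this is an N-position: the player to move can win; Alex has a winning move.

Alex wins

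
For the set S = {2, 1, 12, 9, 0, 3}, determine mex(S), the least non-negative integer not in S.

4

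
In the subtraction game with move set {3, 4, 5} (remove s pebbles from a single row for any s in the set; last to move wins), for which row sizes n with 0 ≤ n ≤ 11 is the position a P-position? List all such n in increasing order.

0, 1, 2, 8, 9, 10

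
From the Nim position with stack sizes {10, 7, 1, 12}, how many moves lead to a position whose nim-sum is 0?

In binary:
  1010  (10)
  0111  (7)
  0001  (1)
  1100  (12)
  ----
  0000  (0)
The nim-sum is already 0, so every move leaves a nonzero nim-sum — there are no winning moves.

0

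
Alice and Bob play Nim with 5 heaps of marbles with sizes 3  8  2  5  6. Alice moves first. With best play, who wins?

Alice wins

Compute the nim-sum pairwise:
3 ^ 8 = 11
11 ^ 2 = 9
9 ^ 5 = 12
12 ^ 6 = 10
The nim-sum is 10 ≠ 0, so this is an N-position: the player to move can win; Alice has a winning move.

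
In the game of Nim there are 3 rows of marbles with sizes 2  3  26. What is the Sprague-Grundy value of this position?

27

Bitwise XOR of the heap sizes:
  00010  (2)
  00011  (3)
  11010  (26)
  -----
  11011  (27)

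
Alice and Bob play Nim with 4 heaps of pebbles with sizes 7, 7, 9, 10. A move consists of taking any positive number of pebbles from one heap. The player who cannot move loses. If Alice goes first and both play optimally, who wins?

Alice wins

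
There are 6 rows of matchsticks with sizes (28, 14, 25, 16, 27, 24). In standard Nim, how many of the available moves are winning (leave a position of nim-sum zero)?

5

Compute the nim-sum pairwise:
28 ⊕ 14 = 18
18 ⊕ 25 = 11
11 ⊕ 16 = 27
27 ⊕ 27 = 0
0 ⊕ 24 = 24
The overall nim-sum is X = 24. A row of size p has a winning move iff p XOR X < p (reduce it to p XOR X).
  28: 28 XOR 24 = 4 < 28 — winning move (to 4).
  14: 14 XOR 24 = 22 ≥ 14 — no move.
  25: 25 XOR 24 = 1 < 25 — winning move (to 1).
  16: 16 XOR 24 = 8 < 16 — winning move (to 8).
  27: 27 XOR 24 = 3 < 27 — winning move (to 3).
  24: 24 XOR 24 = 0 < 24 — winning move (to 0).
That gives 5 winning moves.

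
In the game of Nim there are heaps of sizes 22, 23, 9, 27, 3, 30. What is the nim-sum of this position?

Bitwise XOR of the heap sizes:
  10110  (22)
  10111  (23)
  01001  (9)
  11011  (27)
  00011  (3)
  11110  (30)
  -----
  01110  (14)

14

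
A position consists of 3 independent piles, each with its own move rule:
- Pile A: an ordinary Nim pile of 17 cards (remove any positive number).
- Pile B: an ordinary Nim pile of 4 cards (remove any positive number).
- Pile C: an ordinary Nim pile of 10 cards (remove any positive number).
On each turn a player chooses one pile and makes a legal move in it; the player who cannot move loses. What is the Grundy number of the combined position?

31

Pile A is a plain Nim pile of size 17, so its Grundy value is 17.
Pile B is a plain Nim pile of size 4, so its Grundy value is 4.
Pile C is a plain Nim pile of size 10, so its Grundy value is 10.
The value of a disjunctive sum is the nim-sum of the parts.
Combined value = 17 XOR 4 XOR 10 = 31.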